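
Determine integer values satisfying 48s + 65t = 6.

Step 1: Check solvability.
gcd(48, 65) = 1
Since 1 divides 6, solutions exist.

Step 2: Apply extended Euclidean algorithm to find gcd.
We find integers such that 48*x0 + 65*y0 = 1

Step 3: Scale the particular solution.
Multiply by 6/1 = 6:
s = -138, t = 102

Step 4: Verify.
48*(-138) + 65*(102) = 6 = 6 ✓

s = -138, t = 102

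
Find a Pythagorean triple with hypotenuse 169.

We need a² + b² = 169² = 28561.
Trying: 119² + 120² = 14161 + 14400 = 28561 ✓

(119, 120, 169)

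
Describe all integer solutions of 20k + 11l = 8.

Step 1: Compute gcd(20, 11) = 1.
Since 1 divides 8, solutions exist.

Step 2: Find a particular solution using extended Euclidean algorithm.
We get k₀ = 40, l₀ = -72.
Check: 20*40 + 11*-72 = 8 = 8 ✓

Step 3: Write the general solution.
k = 40 + (11/1)t = 40 + 11t
l = -72 - (20/1)t = -72 - 20t
for any integer t.

k = 40 + 11t, l = -72 - 20t for integer t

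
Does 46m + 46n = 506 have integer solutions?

Step 1: Compute gcd(46, 46).
gcd(46, 46) = 46

Step 2: Check divisibility.
Does 46 divide 506? 506 = 46 x 11, so yes.

By the theorem on linear Diophantine equations, 46m + 46n = 506 has integer solutions if and only if gcd(46, 46) divides 506. Since 46 | 506, solutions exist.

Yes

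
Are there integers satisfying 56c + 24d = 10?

Step 1: Compute gcd(56, 24).
gcd(56, 24) = 8

Step 2: Check divisibility.
Does 8 divide 10? 10 = 8 x 1 + 2, so no.

By the theorem on linear Diophantine equations, 56c + 24d = 10 has integer solutions if and only if gcd(56, 24) divides 10. Since 8 does not divide 10, no solutions exist.

No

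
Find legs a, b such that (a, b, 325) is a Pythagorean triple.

We need a² + b² = 325² = 105625.
Trying: 253² + 204² = 64009 + 41616 = 105625 ✓

(253, 204, 325)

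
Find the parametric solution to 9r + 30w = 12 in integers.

Step 1: Compute gcd(9, 30) = 3.
Since 3 divides 12, solutions exist.

Step 2: Find a particular solution using extended Euclidean algorithm.
We get r₀ = -12, w₀ = 4.
Check: 9*-12 + 30*4 = 12 = 12 ✓

Step 3: Write the general solution.
r = -12 + (30/3)t = -12 + 10t
w = 4 - (9/3)t = 4 - 3t
for any integer t.

r = -12 + 10t, w = 4 - 3t for integer t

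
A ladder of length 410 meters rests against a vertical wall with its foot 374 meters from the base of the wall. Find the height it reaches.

The ladder, wall, and ground form a right triangle with hypotenuse 410 and one leg 374.
By the Pythagorean theorem: h² = 410² - 374² = 168100 - 139876 = 28224
h = √28224 = 168 meters

168 meters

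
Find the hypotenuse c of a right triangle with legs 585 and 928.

c² = a² + b² = 585² + 928² = 342225 + 861184 = 1203409
c = sqrt(1203409) = 1097

1097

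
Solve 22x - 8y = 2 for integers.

Step 1: Check solvability.
gcd(22, 8) = 2
Since 2 divides 2, solutions exist.

Step 2: Apply extended Euclidean algorithm to find gcd.
We find integers such that 22*x0 + 8*y0 = 2

Step 3: Scale the particular solution.
Multiply by 2/2 = 1:
x = -1, y = -3

Step 4: Verify.
22*(-1) - 8*(-3) = 2 = 2 ✓

x = -1, y = -3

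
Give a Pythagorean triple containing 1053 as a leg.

We need the other leg and hypotenuse such that 1053² + x² = c².
Take x = 840, c = 1347: 1053² + 840² = 1108809 + 705600 = 1814409 = 1347² ✓
Triple: (1053, 840, 1347)

(1053, 840, 1347)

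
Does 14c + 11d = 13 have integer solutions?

Step 1: Compute gcd(14, 11).
gcd(14, 11) = 1

Step 2: Check divisibility.
Does 1 divide 13? 13 = 1 x 13, so yes.

By the theorem on linear Diophantine equations, 14c + 11d = 13 has integer solutions if and only if gcd(14, 11) divides 13. Since 1 | 13, solutions exist.

Yes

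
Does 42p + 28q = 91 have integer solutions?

Step 1: Compute gcd(42, 28).
gcd(42, 28) = 14

Step 2: Check divisibility.
Does 14 divide 91? 91 = 14 x 6 + 7, so no.

By the theorem on linear Diophantine equations, 42p + 28q = 91 has integer solutions if and only if gcd(42, 28) divides 91. Since 14 does not divide 91, no solutions exist.

No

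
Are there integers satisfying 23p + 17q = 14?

Step 1: Compute gcd(23, 17).
gcd(23, 17) = 1

Step 2: Check divisibility.
Does 1 divide 14? 14 = 1 x 14, so yes.

By the theorem on linear Diophantine equations, 23p + 17q = 14 has integer solutions if and only if gcd(23, 17) divides 14. Since 1 | 14, solutions exist.

Yes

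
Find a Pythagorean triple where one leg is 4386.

We need the other leg and hypotenuse such that 4386² + x² = c².
Take x = 4680, c = 6414: 4386² + 4680² = 19236996 + 21902400 = 41139396 = 6414² ✓
Triple: (4386, 4680, 6414)

(4386, 4680, 6414)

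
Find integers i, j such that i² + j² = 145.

We need to find integers i, j > 0 such that i² + j² = 145.
Trying i = 1: j² = 145 - 1² = 145 - 1 = 144
j = 12
Check: 1² + 12² = 1 + 144 = 145 ✓

145 = 1² + 12²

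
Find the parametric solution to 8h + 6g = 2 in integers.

Step 1: Compute gcd(8, 6) = 2.
Since 2 divides 2, solutions exist.

Step 2: Find a particular solution using extended Euclidean algorithm.
We get h₀ = 1, g₀ = -1.
Check: 8*1 + 6*-1 = 2 = 2 ✓

Step 3: Write the general solution.
h = 1 + (6/2)t = 1 + 3t
g = -1 - (8/2)t = -1 - 4t
for any integer t.

h = 1 + 3t, g = -1 - 4t for integer t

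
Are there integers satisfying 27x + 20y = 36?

Step 1: Compute gcd(27, 20).
gcd(27, 20) = 1

Step 2: Check divisibility.
Does 1 divide 36? 36 = 1 x 36, so yes.

By the theorem on linear Diophantine equations, 27x + 20y = 36 has integer solutions if and only if gcd(27, 20) divides 36. Since 1 | 36, solutions exist.

Yes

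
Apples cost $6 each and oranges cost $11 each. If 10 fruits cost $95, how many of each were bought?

Let a = apples, o = oranges.
a + o = 10
6a + 11o = 95
Substitute o = 10 - a:
6a + 11(10 - a) = 95
(6 - 11)a = 95 - 110
-5a = -15
a = 3, o = 10 - 3 = 7

Apples: 3, Oranges: 7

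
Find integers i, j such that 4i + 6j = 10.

Step 1: Check solvability.
gcd(4, 6) = 2
Since 2 divides 10, solutions exist.

Step 2: Apply extended Euclidean algorithm to find gcd.
We find integers such that 4*x0 + 6*y0 = 2

Step 3: Scale the particular solution.
Multiply by 10/2 = 5:
i = -5, j = 5

Step 4: Verify.
4*(-5) + 6*(5) = 10 = 10 ✓

i = -5, j = 5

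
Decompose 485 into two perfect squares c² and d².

We need to find integers c, d > 0 such that c² + d² = 485.
Trying c = 1: d² = 485 - 1² = 485 - 1 = 484
d = 22
Check: 1² + 22² = 1 + 484 = 485 ✓

485 = 1² + 22²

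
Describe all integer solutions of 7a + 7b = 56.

Step 1: Compute gcd(7, 7) = 7.
Since 7 divides 56, solutions exist.

Step 2: Find a particular solution using extended Euclidean algorithm.
We get a₀ = 0, b₀ = 8.
Check: 7*0 + 7*8 = 56 = 56 ✓

Step 3: Write the general solution.
a = 0 + (7/7)t = 0 + 1t
b = 8 - (7/7)t = 8 - 1t
for any integer t.

a = 0 + 1t, b = 8 - 1t for integer t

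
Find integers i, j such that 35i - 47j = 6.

Step 1: Check solvability.
gcd(35, 47) = 1
Since 1 divides 6, solutions exist.

Step 2: Apply extended Euclidean algorithm to find gcd.
We find integers such that 35*x0 + 47*y0 = 1

Step 3: Scale the particular solution.
Multiply by 6/1 = 6:
i = -24, j = -18

Step 4: Verify.
35*(-24) - 47*(-18) = 6 = 6 ✓

i = -24, j = -18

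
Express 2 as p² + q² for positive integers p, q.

We need to find integers p, q > 0 such that p² + q² = 2.
Trying p = 1: q² = 2 - 1² = 2 - 1 = 1
q = 1
Check: 1² + 1² = 1 + 1 = 2 ✓

2 = 1² + 1²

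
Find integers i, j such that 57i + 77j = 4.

Step 1: Check solvability.
gcd(57, 77) = 1
Since 1 divides 4, solutions exist.

Step 2: Apply extended Euclidean algorithm to find gcd.
We find integers such that 57*x0 + 77*y0 = 1

Step 3: Scale the particular solution.
Multiply by 4/1 = 4:
i = -108, j = 80

Step 4: Verify.
57*(-108) + 77*(80) = 4 = 4 ✓

i = -108, j = 80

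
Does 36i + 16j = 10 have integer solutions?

Step 1: Compute gcd(36, 16).
gcd(36, 16) = 4

Step 2: Check divisibility.
Does 4 divide 10? 10 = 4 x 2 + 2, so no.

By the theorem on linear Diophantine equations, 36i + 16j = 10 has integer solutions if and only if gcd(36, 16) divides 10. Since 4 does not divide 10, no solutions exist.

No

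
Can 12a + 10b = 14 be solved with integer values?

Step 1: Compute gcd(12, 10).
gcd(12, 10) = 2

Step 2: Check divisibility.
Does 2 divide 14? 14 = 2 x 7, so yes.

By the theorem on linear Diophantine equations, 12a + 10b = 14 has integer solutions if and only if gcd(12, 10) divides 14. Since 2 | 14, solutions exist.

Yes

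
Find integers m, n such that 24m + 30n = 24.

Step 1: Check solvability.
gcd(24, 30) = 6
Since 6 divides 24, solutions exist.

Step 2: Apply extended Euclidean algorithm to find gcd.
We find integers such that 24*x0 + 30*y0 = 6

Step 3: Scale the particular solution.
Multiply by 24/6 = 4:
m = -4, n = 4

Step 4: Verify.
24*(-4) + 30*(4) = 24 = 24 ✓

m = -4, n = 4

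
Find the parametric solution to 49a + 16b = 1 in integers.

Step 1: Compute gcd(49, 16) = 1.
Since 1 divides 1, solutions exist.

Step 2: Find a particular solution using extended Euclidean algorithm.
We get a₀ = 1, b₀ = -3.
Check: 49*1 + 16*-3 = 1 = 1 ✓

Step 3: Write the general solution.
a = 1 + (16/1)t = 1 + 16t
b = -3 - (49/1)t = -3 - 49t
for any integer t.

a = 1 + 16t, b = -3 - 49t for integer t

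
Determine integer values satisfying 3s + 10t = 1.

Step 1: Check solvability.
gcd(3, 10) = 1
Since 1 divides 1, solutions exist.

Step 2: Apply extended Euclidean algorithm to find gcd.
We find integers such that 3*x0 + 10*y0 = 1

Step 3: Scale the particular solution.
Multiply by 1/1 = 1:
s = -3, t = 1

Step 4: Verify.
3*(-3) + 10*(1) = 1 = 1 ✓

s = -3, t = 1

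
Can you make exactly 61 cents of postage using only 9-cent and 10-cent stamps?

We need non-negative x, y with 9x + 10y = 61.
gcd(9, 10) = 1 divides 61, so integer solutions exist, but checking x = 0..6 shows none with y ≥ 0.
So 61 cannot be made with non-negative stamp counts.

No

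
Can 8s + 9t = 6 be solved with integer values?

Step 1: Compute gcd(8, 9).
gcd(8, 9) = 1

Step 2: Check divisibility.
Does 1 divide 6? 6 = 1 x 6, so yes.

By the theorem on linear Diophantine equations, 8s + 9t = 6 has integer solutions if and only if gcd(8, 9) divides 6. Since 1 | 6, solutions exist.

Yes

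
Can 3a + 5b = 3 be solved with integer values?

Step 1: Compute gcd(3, 5).
gcd(3, 5) = 1

Step 2: Check divisibility.
Does 1 divide 3? 3 = 1 x 3, so yes.

By the theorem on linear Diophantine equations, 3a + 5b = 3 has integer solutions if and only if gcd(3, 5) divides 3. Since 1 | 3, solutions exist.

Yes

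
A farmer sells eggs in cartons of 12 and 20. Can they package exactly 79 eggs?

We need non-negative a, b with 12a + 20b = 79.
gcd(12, 20) = 4, and 4 does not divide 79.
No integer solutions exist.

No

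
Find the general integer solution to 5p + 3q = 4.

Step 1: Compute gcd(5, 3) = 1.
Since 1 divides 4, solutions exist.

Step 2: Find a particular solution using extended Euclidean algorithm.
We get p₀ = -4, q₀ = 8.
Check: 5*-4 + 3*8 = 4 = 4 ✓

Step 3: Write the general solution.
p = -4 + (3/1)t = -4 + 3t
q = 8 - (5/1)t = 8 - 5t
for any integer t.

p = -4 + 3t, q = 8 - 5t for integer t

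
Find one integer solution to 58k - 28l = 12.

Step 1: Check solvability.
gcd(58, 28) = 2
Since 2 divides 12, solutions exist.

Step 2: Apply extended Euclidean algorithm to find gcd.
We find integers such that 58*x0 + 28*y0 = 2

Step 3: Scale the particular solution.
Multiply by 12/2 = 6:
k = 6, l = 12

Step 4: Verify.
58*(6) - 28*(12) = 12 = 12 ✓

k = 6, l = 12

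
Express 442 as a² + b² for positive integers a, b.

We need to find integers a, b > 0 such that a² + b² = 442.
Trying a = 1: b² = 442 - 1² = 442 - 1 = 441
b = 21
Check: 1² + 21² = 1 + 441 = 442 ✓

442 = 1² + 21²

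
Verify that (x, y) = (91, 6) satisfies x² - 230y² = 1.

Compute x² = 91² = 8281
Compute 230y² = 230·6² = 230·36 = 8280
x² - 230y² = 8281 - 8280 = 1
Since this equals 1, (91, 6) is a solution.

Yes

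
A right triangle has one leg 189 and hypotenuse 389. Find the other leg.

b² = c² - a² = 151321 - 35721 = 115600
b = 340

340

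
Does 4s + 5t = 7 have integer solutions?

Step 1: Compute gcd(4, 5).
gcd(4, 5) = 1

Step 2: Check divisibility.
Does 1 divide 7? 7 = 1 x 7, so yes.

By the theorem on linear Diophantine equations, 4s + 5t = 7 has integer solutions if and only if gcd(4, 5) divides 7. Since 1 | 7, solutions exist.

Yes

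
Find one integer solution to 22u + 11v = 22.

Step 1: Check solvability.
gcd(22, 11) = 11
Since 11 divides 22, solutions exist.

Step 2: Apply extended Euclidean algorithm to find gcd.
We find integers such that 22*x0 + 11*y0 = 11

Step 3: Scale the particular solution.
Multiply by 22/11 = 2:
u = 0, v = 2

Step 4: Verify.
22*(0) + 11*(2) = 22 = 22 ✓

u = 0, v = 2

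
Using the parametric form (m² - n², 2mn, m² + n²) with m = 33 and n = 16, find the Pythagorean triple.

a = m² - n² = 1089 - 256 = 833
b = 2mn = 2·33·16 = 1056
c = m² + n² = 1089 + 256 = 1345
Verify: 833² + 1056² = 693889 + 1115136 = 1809025 = 1345² ✓

(833, 1056, 1345)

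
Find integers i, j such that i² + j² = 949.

We need to find integers i, j > 0 such that i² + j² = 949.
Trying i = 7: j² = 949 - 7² = 949 - 49 = 900
j = 30
Check: 7² + 30² = 49 + 900 = 949 ✓

949 = 7² + 30²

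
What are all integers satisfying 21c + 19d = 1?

Step 1: Compute gcd(21, 19) = 1.
Since 1 divides 1, solutions exist.

Step 2: Find a particular solution using extended Euclidean algorithm.
We get c₀ = -9, d₀ = 10.
Check: 21*-9 + 19*10 = 1 = 1 ✓

Step 3: Write the general solution.
c = -9 + (19/1)t = -9 + 19t
d = 10 - (21/1)t = 10 - 21t
for any integer t.

c = -9 + 19t, d = 10 - 21t for integer t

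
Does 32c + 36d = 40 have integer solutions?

Step 1: Compute gcd(32, 36).
gcd(32, 36) = 4

Step 2: Check divisibility.
Does 4 divide 40? 40 = 4 x 10, so yes.

By the theorem on linear Diophantine equations, 32c + 36d = 40 has integer solutions if and only if gcd(32, 36) divides 40. Since 4 | 40, solutions exist.

Yes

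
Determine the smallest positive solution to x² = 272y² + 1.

We seek the smallest positive integers (x, y) with x² - 272y² = 1, i.e., x² = 272y² + 1.
Try successive y values:
y = 1: x² = 272·1² + 1 = 273, not a perfect square
y = 2: x² = 272·2² + 1 = 1089, x = 33 ✓

Verify: 33² - 272·2² = 1089 - 1088 = 1 ✓

x = 33, y = 2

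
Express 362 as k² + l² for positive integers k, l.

We need to find integers k, l > 0 such that k² + l² = 362.
Trying k = 1: l² = 362 - 1² = 362 - 1 = 361
l = 19
Check: 1² + 19² = 1 + 361 = 362 ✓

362 = 1² + 19²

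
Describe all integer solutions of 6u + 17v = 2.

Step 1: Compute gcd(6, 17) = 1.
Since 1 divides 2, solutions exist.

Step 2: Find a particular solution using extended Euclidean algorithm.
We get u₀ = 6, v₀ = -2.
Check: 6*6 + 17*-2 = 2 = 2 ✓

Step 3: Write the general solution.
u = 6 + (17/1)t = 6 + 17t
v = -2 - (6/1)t = -2 - 6t
for any integer t.

u = 6 + 17t, v = -2 - 6t for integer t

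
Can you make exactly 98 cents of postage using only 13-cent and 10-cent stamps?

We need non-negative x, y with 13x + 10y = 98.
gcd(13, 10) = 1 divides 98, so integer solutions exist.
Search for a non-negative one: x = 6 gives 10y = 98 - 78 = 20, so y = 2.
Check: 13·6 + 10·2 = 98 ✓

Yes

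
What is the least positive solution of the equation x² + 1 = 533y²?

We need x² = 533y² - 1. Try successive y:
y = 1: x² = 533·1² - 1 = 532, not a perfect square
y = 2: x² = 533·2² - 1 = 2131, not a perfect square
y = 3: x² = 533·3² - 1 = 4796, not a perfect square
...
y = 265: x² = 533·265² - 1 = 37429924 = 6118² ✓
Check: 6118² - 533·265² = 37429924 - 37429925 = -1 ✓

x = 6118, y = 265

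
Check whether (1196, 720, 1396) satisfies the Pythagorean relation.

Compute a² + b²:
1196² + 720² = 1430416 + 518400 = 1948816
Compute c²:
1396² = 1948816
Since 1948816 = 1948816, it is a Pythagorean triple.

Yes, it is a Pythagorean triple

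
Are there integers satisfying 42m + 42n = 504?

Step 1: Compute gcd(42, 42).
gcd(42, 42) = 42

Step 2: Check divisibility.
Does 42 divide 504? 504 = 42 x 12, so yes.

By the theorem on linear Diophantine equations, 42m + 42n = 504 has integer solutions if and only if gcd(42, 42) divides 504. Since 42 | 504, solutions exist.

Yes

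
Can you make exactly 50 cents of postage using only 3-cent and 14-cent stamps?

We need non-negative x, y with 3x + 14y = 50.
gcd(3, 14) = 1 divides 50, so integer solutions exist.
Search for a non-negative one: x = 12 gives 14y = 50 - 36 = 14, so y = 1.
Check: 3·12 + 14·1 = 50 ✓

Yes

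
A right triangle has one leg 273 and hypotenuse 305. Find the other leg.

b² = c² - a² = 93025 - 74529 = 18496
b = 136

136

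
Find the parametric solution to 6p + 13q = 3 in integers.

Step 1: Compute gcd(6, 13) = 1.
Since 1 divides 3, solutions exist.

Step 2: Find a particular solution using extended Euclidean algorithm.
We get p₀ = -6, q₀ = 3.
Check: 6*-6 + 13*3 = 3 = 3 ✓

Step 3: Write the general solution.
p = -6 + (13/1)t = -6 + 13t
q = 3 - (6/1)t = 3 - 6t
for any integer t.

p = -6 + 13t, q = 3 - 6t for integer t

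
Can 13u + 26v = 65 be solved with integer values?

Step 1: Compute gcd(13, 26).
gcd(13, 26) = 13

Step 2: Check divisibility.
Does 13 divide 65? 65 = 13 x 5, so yes.

By the theorem on linear Diophantine equations, 13u + 26v = 65 has integer solutions if and only if gcd(13, 26) divides 65. Since 13 | 65, solutions exist.

Yes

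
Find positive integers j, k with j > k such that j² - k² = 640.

Factor: j² - k² = (j+k)(j-k) = 640.
We need two factors of 640 with the same parity.
Use j+k = 320 and j-k = 2 (product 320·2 = 640).
Adding: 2j = 322, so j = 161.
Subtracting: 2k = 318, so k = 159.
Check: 161² - 159² = 25921 - 25281 = 640 ✓

j = 161, k = 159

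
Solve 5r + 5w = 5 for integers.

Step 1: Check solvability.
gcd(5, 5) = 5
Since 5 divides 5, solutions exist.

Step 2: Apply extended Euclidean algorithm to find gcd.
We find integers such that 5*x0 + 5*y0 = 5

Step 3: Scale the particular solution.
Multiply by 5/5 = 1:
r = 0, w = 1

Step 4: Verify.
5*(0) + 5*(1) = 5 = 5 ✓

r = 0, w = 1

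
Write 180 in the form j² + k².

We need to find integers j, k > 0 such that j² + k² = 180.
Trying j = 6: k² = 180 - 6² = 180 - 36 = 144
k = 12
Check: 6² + 12² = 36 + 144 = 180 ✓

180 = 6² + 12²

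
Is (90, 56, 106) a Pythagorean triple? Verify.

Compute a² + b² = 90² + 56² = 8100 + 3136 = 11236
Compute c² = 106² = 11236
Since 11236 = 11236, confirmed.

Yes, it is a Pythagorean triple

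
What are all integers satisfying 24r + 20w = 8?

Step 1: Compute gcd(24, 20) = 4.
Since 4 divides 8, solutions exist.

Step 2: Find a particular solution using extended Euclidean algorithm.
We get r₀ = 2, w₀ = -2.
Check: 24*2 + 20*-2 = 8 = 8 ✓

Step 3: Write the general solution.
r = 2 + (20/4)t = 2 + 5t
w = -2 - (24/4)t = -2 - 6t
for any integer t.

r = 2 + 5t, w = -2 - 6t for integer t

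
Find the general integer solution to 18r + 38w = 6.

Step 1: Compute gcd(18, 38) = 2.
Since 2 divides 6, solutions exist.

Step 2: Find a particular solution using extended Euclidean algorithm.
We get r₀ = -6, w₀ = 3.
Check: 18*-6 + 38*3 = 6 = 6 ✓

Step 3: Write the general solution.
r = -6 + (38/2)t = -6 + 19t
w = 3 - (18/2)t = 3 - 9t
for any integer t.

r = -6 + 19t, w = 3 - 9t for integer t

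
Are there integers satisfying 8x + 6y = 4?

Step 1: Compute gcd(8, 6).
gcd(8, 6) = 2

Step 2: Check divisibility.
Does 2 divide 4? 4 = 2 x 2, so yes.

By the theorem on linear Diophantine equations, 8x + 6y = 4 has integer solutions if and only if gcd(8, 6) divides 4. Since 2 | 4, solutions exist.

Yes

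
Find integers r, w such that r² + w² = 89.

We need to find integers r, w > 0 such that r² + w² = 89.
Trying r = 5: w² = 89 - 5² = 89 - 25 = 64
w = 8
Check: 5² + 8² = 25 + 64 = 89 ✓

89 = 5² + 8²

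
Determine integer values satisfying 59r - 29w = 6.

Step 1: Check solvability.
gcd(59, 29) = 1
Since 1 divides 6, solutions exist.

Step 2: Apply extended Euclidean algorithm to find gcd.
We find integers such that 59*x0 + 29*y0 = 1

Step 3: Scale the particular solution.
Multiply by 6/1 = 6:
r = 6, w = 12

Step 4: Verify.
59*(6) - 29*(12) = 6 = 6 ✓

r = 6, w = 12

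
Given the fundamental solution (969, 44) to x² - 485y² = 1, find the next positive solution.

Solutions to x² - Dy² = 1 are generated by powers of (x₀ + y₀√D).
The next solution satisfies x₁ + y₁√485 = (x₀ + y₀√485)², giving:
x₁ = x₀² + 485y₀² = 969² + 485·44² = 938961 + 938960 = 1877921
y₁ = 2x₀y₀ = 2·969·44 = 85272

Verify: 1877921² - 485·85272² = 3526587282241 - 3526587282240 = 1 ✓

x = 1877921, y = 85272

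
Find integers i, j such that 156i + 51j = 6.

Step 1: Check solvability.
gcd(156, 51) = 3
Since 3 divides 6, solutions exist.

Step 2: Apply extended Euclidean algorithm to find gcd.
We find integers such that 156*x0 + 51*y0 = 3

Step 3: Scale the particular solution.
Multiply by 6/3 = 2:
i = 2, j = -6

Step 4: Verify.
156*(2) + 51*(-6) = 6 = 6 ✓

i = 2, j = -6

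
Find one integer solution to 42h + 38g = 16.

Step 1: Check solvability.
gcd(42, 38) = 2
Since 2 divides 16, solutions exist.

Step 2: Apply extended Euclidean algorithm to find gcd.
We find integers such that 42*x0 + 38*y0 = 2

Step 3: Scale the particular solution.
Multiply by 16/2 = 8:
h = -72, g = 80

Step 4: Verify.
42*(-72) + 38*(80) = 16 = 16 ✓

h = -72, g = 80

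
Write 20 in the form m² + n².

We need to find integers m, n > 0 such that m² + n² = 20.
Trying m = 2: n² = 20 - 2² = 20 - 4 = 16
n = 4
Check: 2² + 4² = 4 + 16 = 20 ✓

20 = 2² + 4²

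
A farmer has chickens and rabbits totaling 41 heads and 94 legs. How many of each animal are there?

Let c = chickens, r = rabbits.
Heads: c + r = 41
Legs: 2c + 4r = 94
From the first equation, c = 41 - r. Substitute:
2(41 - r) + 4r = 94
82 + 2r = 94
r = (94 - 82)/2 = 6
c = 41 - 6 = 35

Chickens: 35, Rabbits: 6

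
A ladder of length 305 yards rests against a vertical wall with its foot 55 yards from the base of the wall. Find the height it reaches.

The ladder, wall, and ground form a right triangle with hypotenuse 305 and one leg 55.
By the Pythagorean theorem: h² = 305² - 55² = 93025 - 3025 = 90000
h = √90000 = 300 yards

300 yards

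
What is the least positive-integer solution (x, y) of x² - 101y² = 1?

We seek the smallest positive integers (x, y) with x² - 101y² = 1, i.e., x² = 101y² + 1.
Try successive y values:
y = 1: x² = 101·1² + 1 = 102, not a perfect square
y = 2: x² = 101·2² + 1 = 405, not a perfect square
y = 3: x² = 101·3² + 1 = 910, not a perfect square
... continuing the search (or via continued fractions) ...
y = 20: x² = 101·20² + 1 = 40401, x = 201 ✓

Verify: 201² - 101·20² = 40401 - 40400 = 1 ✓

x = 201, y = 20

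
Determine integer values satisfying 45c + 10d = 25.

Step 1: Check solvability.
gcd(45, 10) = 5
Since 5 divides 25, solutions exist.

Step 2: Apply extended Euclidean algorithm to find gcd.
We find integers such that 45*x0 + 10*y0 = 5

Step 3: Scale the particular solution.
Multiply by 25/5 = 5:
c = 5, d = -20

Step 4: Verify.
45*(5) + 10*(-20) = 25 = 25 ✓

c = 5, d = -20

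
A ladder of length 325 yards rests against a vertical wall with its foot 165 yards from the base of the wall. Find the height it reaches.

The ladder, wall, and ground form a right triangle with hypotenuse 325 and one leg 165.
By the Pythagorean theorem: h² = 325² - 165² = 105625 - 27225 = 78400
h = √78400 = 280 yards

280 yards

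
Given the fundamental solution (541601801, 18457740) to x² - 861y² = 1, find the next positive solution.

Solutions to x² - Dy² = 1 are generated by powers of (x₀ + y₀√D).
The next solution satisfies x₁ + y₁√861 = (x₀ + y₀√861)², giving:
x₁ = x₀² + 861y₀² = 541601801² + 861·18457740² = 293332510846443601 + 293332510846443600 = 586665021692887201
y₁ = 2x₀y₀ = 2·541601801·18457740 = 19993490452779480

Verify: 586665021692887201² - 861·19993490452779480² = 344175847677915810130685115309614401 - 344175847677915810130685115309614400 = 1 ✓

x = 586665021692887201, y = 19993490452779480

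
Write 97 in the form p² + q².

We need to find integers p, q > 0 such that p² + q² = 97.
Trying p = 4: q² = 97 - 4² = 97 - 16 = 81
q = 9
Check: 4² + 9² = 16 + 81 = 97 ✓

97 = 4² + 9²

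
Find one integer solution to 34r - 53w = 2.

Step 1: Check solvability.
gcd(34, 53) = 1
Since 1 divides 2, solutions exist.

Step 2: Apply extended Euclidean algorithm to find gcd.
We find integers such that 34*x0 + 53*y0 = 1

Step 3: Scale the particular solution.
Multiply by 2/1 = 2:
r = -28, w = -18

Step 4: Verify.
34*(-28) - 53*(-18) = 2 = 2 ✓

r = -28, w = -18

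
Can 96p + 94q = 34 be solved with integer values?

Step 1: Compute gcd(96, 94).
gcd(96, 94) = 2

Step 2: Check divisibility.
Does 2 divide 34? 34 = 2 x 17, so yes.

By the theorem on linear Diophantine equations, 96p + 94q = 34 has integer solutions if and only if gcd(96, 94) divides 34. Since 2 | 34, solutions exist.

Yes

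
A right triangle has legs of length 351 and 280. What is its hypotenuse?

c² = a² + b² = 351² + 280² = 123201 + 78400 = 201601
c = 449

449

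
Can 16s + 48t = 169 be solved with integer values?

Step 1: Compute gcd(16, 48).
gcd(16, 48) = 16

Step 2: Check divisibility.
Does 16 divide 169? 169 = 16 x 10 + 9, so no.

By the theorem on linear Diophantine equations, 16s + 48t = 169 has integer solutions if and only if gcd(16, 48) divides 169. Since 16 does not divide 169, no solutions exist.

No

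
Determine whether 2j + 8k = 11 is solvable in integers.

Step 1: Compute gcd(2, 8).
gcd(2, 8) = 2

Step 2: Check divisibility.
Does 2 divide 11? 11 = 2 x 5 + 1, so no.

By the theorem on linear Diophantine equations, 2j + 8k = 11 has integer solutions if and only if gcd(2, 8) divides 11. Since 2 does not divide 11, no solutions exist.

No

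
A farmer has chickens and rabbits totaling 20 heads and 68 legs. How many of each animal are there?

Let c = chickens, r = rabbits.
Heads: c + r = 20
Legs: 2c + 4r = 68
From the first equation, c = 20 - r. Substitute:
2(20 - r) + 4r = 68
40 + 2r = 68
r = (68 - 40)/2 = 14
c = 20 - 14 = 6

Chickens: 6, Rabbits: 14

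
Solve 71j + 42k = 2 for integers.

Step 1: Check solvability.
gcd(71, 42) = 1
Since 1 divides 2, solutions exist.

Step 2: Apply extended Euclidean algorithm to find gcd.
We find integers such that 71*x0 + 42*y0 = 1

Step 3: Scale the particular solution.
Multiply by 2/1 = 2:
j = -26, k = 44

Step 4: Verify.
71*(-26) + 42*(44) = 2 = 2 ✓

j = -26, k = 44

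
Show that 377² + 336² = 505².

Compute a² + b² = 377² + 336² = 142129 + 112896 = 255025
Compute c² = 505² = 255025
Since 255025 = 255025, confirmed.

Yes, it is a Pythagorean triple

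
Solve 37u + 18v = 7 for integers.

Step 1: Check solvability.
gcd(37, 18) = 1
Since 1 divides 7, solutions exist.

Step 2: Apply extended Euclidean algorithm to find gcd.
We find integers such that 37*x0 + 18*y0 = 1

Step 3: Scale the particular solution.
Multiply by 7/1 = 7:
u = 7, v = -14

Step 4: Verify.
37*(7) + 18*(-14) = 7 = 7 ✓

u = 7, v = -14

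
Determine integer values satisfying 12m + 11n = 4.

Step 1: Check solvability.
gcd(12, 11) = 1
Since 1 divides 4, solutions exist.

Step 2: Apply extended Euclidean algorithm to find gcd.
We find integers such that 12*x0 + 11*y0 = 1

Step 3: Scale the particular solution.
Multiply by 4/1 = 4:
m = 4, n = -4

Step 4: Verify.
12*(4) + 11*(-4) = 4 = 4 ✓

m = 4, n = -4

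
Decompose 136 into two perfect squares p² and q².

We need to find integers p, q > 0 such that p² + q² = 136.
Trying p = 6: q² = 136 - 6² = 136 - 36 = 100
q = 10
Check: 6² + 10² = 36 + 100 = 136 ✓

136 = 6² + 10²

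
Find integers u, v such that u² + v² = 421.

We need to find integers u, v > 0 such that u² + v² = 421.
Trying u = 14: v² = 421 - 14² = 421 - 196 = 225
v = 15
Check: 14² + 15² = 196 + 225 = 421 ✓

421 = 14² + 15²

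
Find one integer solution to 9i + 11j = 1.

Step 1: Check solvability.
gcd(9, 11) = 1
Since 1 divides 1, solutions exist.

Step 2: Apply extended Euclidean algorithm to find gcd.
We find integers such that 9*x0 + 11*y0 = 1

Step 3: Scale the particular solution.
Multiply by 1/1 = 1:
i = 5, j = -4

Step 4: Verify.
9*(5) + 11*(-4) = 1 = 1 ✓

i = 5, j = -4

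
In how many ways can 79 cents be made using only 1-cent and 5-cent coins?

We need non-negative integers (x, y) with 1x + 5y = 79.
For each x from 0 to 79, check if (79 - 1x) is a non-negative multiple of 5.
Solutions (x, y): (4,15), (9,14), (14,13), (19,12), ...
Count: 16

16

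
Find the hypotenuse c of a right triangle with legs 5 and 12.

c² = a² + b² = 5² + 12² = 25 + 144 = 169
c = 13

13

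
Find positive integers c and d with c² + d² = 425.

We need to find integers c, d > 0 such that c² + d² = 425.
Trying c = 5: d² = 425 - 5² = 425 - 25 = 400
d = 20
Check: 5² + 20² = 25 + 400 = 425 ✓

425 = 5² + 20²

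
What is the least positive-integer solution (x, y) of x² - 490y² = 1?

We seek the smallest positive integers (x, y) with x² - 490y² = 1, i.e., x² = 490y² + 1.
Try successive y values:
y = 1: x² = 490·1² + 1 = 491, not a perfect square
y = 2: x² = 490·2² + 1 = 1961, not a perfect square
y = 3: x² = 490·3² + 1 = 4411, not a perfect square
... continuing the search (or via continued fractions) ...
y = 46968: x² = 490·46968² + 1 = 1080936581761, x = 1039681 ✓

Verify: 1039681² - 490·46968² = 1080936581761 - 1080936581760 = 1 ✓

x = 1039681, y = 46968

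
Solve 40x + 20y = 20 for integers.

Step 1: Check solvability.
gcd(40, 20) = 20
Since 20 divides 20, solutions exist.

Step 2: Apply extended Euclidean algorithm to find gcd.
We find integers such that 40*x0 + 20*y0 = 20

Step 3: Scale the particular solution.
Multiply by 20/20 = 1:
x = 0, y = 1

Step 4: Verify.
40*(0) + 20*(1) = 20 = 20 ✓

x = 0, y = 1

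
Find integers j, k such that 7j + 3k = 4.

Step 1: Check solvability.
gcd(7, 3) = 1
Since 1 divides 4, solutions exist.

Step 2: Apply extended Euclidean algorithm to find gcd.
We find integers such that 7*x0 + 3*y0 = 1

Step 3: Scale the particular solution.
Multiply by 4/1 = 4:
j = 4, k = -8

Step 4: Verify.
7*(4) + 3*(-8) = 4 = 4 ✓

j = 4, k = -8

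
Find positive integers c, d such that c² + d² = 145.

Search for c with 145 - c² a perfect square.
c = 1: 145 - 1² = 145 - 1 = 144 = 12² ✓
So c = 1, d = 12.

c = 1, d = 12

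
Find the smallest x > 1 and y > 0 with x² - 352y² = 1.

We seek the smallest positive integers (x, y) with x² - 352y² = 1, i.e., x² = 352y² + 1.
Try successive y values:
y = 1: x² = 352·1² + 1 = 353, not a perfect square
y = 2: x² = 352·2² + 1 = 1409, not a perfect square
y = 3: x² = 352·3² + 1 = 3169, not a perfect square
... continuing the search (or via continued fractions) ...
y = 4137: x² = 352·4137² + 1 = 6024398689, x = 77617 ✓

Verify: 77617² - 352·4137² = 6024398689 - 6024398688 = 1 ✓

x = 77617, y = 4137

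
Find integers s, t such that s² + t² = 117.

We need to find integers s, t > 0 such that s² + t² = 117.
Trying s = 6: t² = 117 - 6² = 117 - 36 = 81
t = 9
Check: 6² + 9² = 36 + 81 = 117 ✓

117 = 6² + 9²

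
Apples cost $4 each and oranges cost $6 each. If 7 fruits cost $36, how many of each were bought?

Let a = apples, o = oranges.
a + o = 7
4a + 6o = 36
Substitute o = 7 - a:
4a + 6(7 - a) = 36
(4 - 6)a = 36 - 42
-2a = -6
a = 3, o = 7 - 3 = 4

Apples: 3, Oranges: 4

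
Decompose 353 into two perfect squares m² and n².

We need to find integers m, n > 0 such that m² + n² = 353.
Trying m = 8: n² = 353 - 8² = 353 - 64 = 289
n = 17
Check: 8² + 17² = 64 + 289 = 353 ✓

353 = 8² + 17²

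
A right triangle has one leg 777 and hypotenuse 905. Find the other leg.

b² = c² - a² = 819025 - 603729 = 215296
b = 464

464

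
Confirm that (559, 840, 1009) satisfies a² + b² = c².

Compute a² + b² = 559² + 840² = 312481 + 705600 = 1018081
Compute c² = 1009² = 1018081
Since 1018081 = 1018081, confirmed.

Yes, it is a Pythagorean triple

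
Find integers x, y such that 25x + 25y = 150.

Step 1: Check solvability.
gcd(25, 25) = 25
Since 25 divides 150, solutions exist.

Step 2: Apply extended Euclidean algorithm to find gcd.
We find integers such that 25*x0 + 25*y0 = 25

Step 3: Scale the particular solution.
Multiply by 150/25 = 6:
x = 0, y = 6

Step 4: Verify.
25*(0) + 25*(6) = 150 = 150 ✓

x = 0, y = 6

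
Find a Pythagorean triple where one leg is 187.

We need the other leg and hypotenuse such that 187² + x² = c².
Take x = 84, c = 205: 187² + 84² = 34969 + 7056 = 42025 = 205² ✓
Triple: (187, 84, 205)

(187, 84, 205)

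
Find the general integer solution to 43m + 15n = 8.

Step 1: Compute gcd(43, 15) = 1.
Since 1 divides 8, solutions exist.

Step 2: Find a particular solution using extended Euclidean algorithm.
We get m₀ = 56, n₀ = -160.
Check: 43*56 + 15*-160 = 8 = 8 ✓

Step 3: Write the general solution.
m = 56 + (15/1)t = 56 + 15t
n = -160 - (43/1)t = -160 - 43t
for any integer t.

m = 56 + 15t, n = -160 - 43t for integer t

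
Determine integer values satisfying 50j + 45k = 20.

Step 1: Check solvability.
gcd(50, 45) = 5
Since 5 divides 20, solutions exist.

Step 2: Apply extended Euclidean algorithm to find gcd.
We find integers such that 50*x0 + 45*y0 = 5

Step 3: Scale the particular solution.
Multiply by 20/5 = 4:
j = 4, k = -4

Step 4: Verify.
50*(4) + 45*(-4) = 20 = 20 ✓

j = 4, k = -4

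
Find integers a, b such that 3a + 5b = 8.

Step 1: Check solvability.
gcd(3, 5) = 1
Since 1 divides 8, solutions exist.

Step 2: Apply extended Euclidean algorithm to find gcd.
We find integers such that 3*x0 + 5*y0 = 1

Step 3: Scale the particular solution.
Multiply by 8/1 = 8:
a = 16, b = -8

Step 4: Verify.
3*(16) + 5*(-8) = 8 = 8 ✓

a = 16, b = -8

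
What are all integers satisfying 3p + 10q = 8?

Step 1: Compute gcd(3, 10) = 1.
Since 1 divides 8, solutions exist.

Step 2: Find a particular solution using extended Euclidean algorithm.
We get p₀ = -24, q₀ = 8.
Check: 3*-24 + 10*8 = 8 = 8 ✓

Step 3: Write the general solution.
p = -24 + (10/1)t = -24 + 10t
q = 8 - (3/1)t = 8 - 3t
for any integer t.

p = -24 + 10t, q = 8 - 3t for integer t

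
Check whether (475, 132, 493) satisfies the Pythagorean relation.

Compute a² + b²:
475² + 132² = 225625 + 17424 = 243049
Compute c²:
493² = 243049
Since 243049 = 243049, it is a Pythagorean triple.

Yes, it is a Pythagorean triple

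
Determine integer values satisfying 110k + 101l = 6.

Step 1: Check solvability.
gcd(110, 101) = 1
Since 1 divides 6, solutions exist.

Step 2: Apply extended Euclidean algorithm to find gcd.
We find integers such that 110*x0 + 101*y0 = 1

Step 3: Scale the particular solution.
Multiply by 6/1 = 6:
k = 270, l = -294

Step 4: Verify.
110*(270) + 101*(-294) = 6 = 6 ✓

k = 270, l = -294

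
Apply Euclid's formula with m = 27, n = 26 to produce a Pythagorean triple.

a = m² - n² = 27² - 26² = 729 - 676 = 53
b = 2mn = 2·27·26 = 1404
c = m² + n² = 729 + 676 = 1405
Verify: 53² + 1404² = 2809 + 1971216 = 1974025 = 1405² ✓

(53, 1404, 1405)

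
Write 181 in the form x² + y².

We need to find integers x, y > 0 such that x² + y² = 181.
Trying x = 9: y² = 181 - 9² = 181 - 81 = 100
y = 10
Check: 9² + 10² = 81 + 100 = 181 ✓

181 = 9² + 10²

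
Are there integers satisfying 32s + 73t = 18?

Step 1: Compute gcd(32, 73).
gcd(32, 73) = 1

Step 2: Check divisibility.
Does 1 divide 18? 18 = 1 x 18, so yes.

By the theorem on linear Diophantine equations, 32s + 73t = 18 has integer solutions if and only if gcd(32, 73) divides 18. Since 1 | 18, solutions exist.

Yes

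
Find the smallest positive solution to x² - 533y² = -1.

We need x² = 533y² - 1. Try successive y:
y = 1: x² = 533·1² - 1 = 532, not a perfect square
y = 2: x² = 533·2² - 1 = 2131, not a perfect square
y = 3: x² = 533·3² - 1 = 4796, not a perfect square
...
y = 265: x² = 533·265² - 1 = 37429924 = 6118² ✓
Check: 6118² - 533·265² = 37429924 - 37429925 = -1 ✓

x = 6118, y = 265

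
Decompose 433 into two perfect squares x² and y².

We need to find integers x, y > 0 such that x² + y² = 433.
Trying x = 12: y² = 433 - 12² = 433 - 144 = 289
y = 17
Check: 12² + 17² = 144 + 289 = 433 ✓

433 = 12² + 17²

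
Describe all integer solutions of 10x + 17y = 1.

Step 1: Compute gcd(10, 17) = 1.
Since 1 divides 1, solutions exist.

Step 2: Find a particular solution using extended Euclidean algorithm.
We get x₀ = -5, y₀ = 3.
Check: 10*-5 + 17*3 = 1 = 1 ✓

Step 3: Write the general solution.
x = -5 + (17/1)t = -5 + 17t
y = 3 - (10/1)t = 3 - 10t
for any integer t.

x = -5 + 17t, y = 3 - 10t for integer t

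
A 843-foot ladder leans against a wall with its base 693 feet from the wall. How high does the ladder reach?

The ladder, wall, and ground form a right triangle with hypotenuse 843 and one leg 693.
By the Pythagorean theorem: h² = 843² - 693² = 710649 - 480249 = 230400
h = √230400 = 480 feet

480 feet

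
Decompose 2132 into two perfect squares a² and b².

We need to find integers a, b > 0 such that a² + b² = 2132.
Trying a = 4: b² = 2132 - 4² = 2132 - 16 = 2116
b = 46
Check: 4² + 46² = 16 + 2116 = 2132 ✓

2132 = 4² + 46²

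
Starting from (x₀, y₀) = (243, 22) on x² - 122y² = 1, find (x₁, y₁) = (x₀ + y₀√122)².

Solutions to x² - Dy² = 1 are generated by powers of (x₀ + y₀√D).
The next solution satisfies x₁ + y₁√122 = (x₀ + y₀√122)², giving:
x₁ = x₀² + 122y₀² = 243² + 122·22² = 59049 + 59048 = 118097
y₁ = 2x₀y₀ = 2·243·22 = 10692

Verify: 118097² - 122·10692² = 13946901409 - 13946901408 = 1 ✓

x = 118097, y = 10692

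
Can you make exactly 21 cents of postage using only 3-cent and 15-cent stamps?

We need non-negative x, y with 3x + 15y = 21.
gcd(3, 15) = 3 divides 21, so integer solutions exist.
Search for a non-negative one: x = 2 gives 15y = 21 - 6 = 15, so y = 1.
Check: 3·2 + 15·1 = 21 ✓

Yes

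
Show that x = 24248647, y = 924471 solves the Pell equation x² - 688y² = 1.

Compute x² = 24248647² = 587996881330609
Compute 688y² = 688·924471² = 688·854646629841 = 587996881330608
x² - 688y² = 587996881330609 - 587996881330608 = 1
Since this equals 1, (24248647, 924471) is a solution.

Yes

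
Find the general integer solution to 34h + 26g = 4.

Step 1: Compute gcd(34, 26) = 2.
Since 2 divides 4, solutions exist.

Step 2: Find a particular solution using extended Euclidean algorithm.
We get h₀ = -6, g₀ = 8.
Check: 34*-6 + 26*8 = 4 = 4 ✓

Step 3: Write the general solution.
h = -6 + (26/2)t = -6 + 13t
g = 8 - (34/2)t = 8 - 17t
for any integer t.

h = -6 + 13t, g = 8 - 17t for integer t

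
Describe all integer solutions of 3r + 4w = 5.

Step 1: Compute gcd(3, 4) = 1.
Since 1 divides 5, solutions exist.

Step 2: Find a particular solution using extended Euclidean algorithm.
We get r₀ = -5, w₀ = 5.
Check: 3*-5 + 4*5 = 5 = 5 ✓

Step 3: Write the general solution.
r = -5 + (4/1)t = -5 + 4t
w = 5 - (3/1)t = 5 - 3t
for any integer t.

r = -5 + 4t, w = 5 - 3t for integer t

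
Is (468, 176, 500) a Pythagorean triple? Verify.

Compute a² + b² = 468² + 176² = 219024 + 30976 = 250000
Compute c² = 500² = 250000
Since 250000 = 250000, confirmed.

Yes, it is a Pythagorean triple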